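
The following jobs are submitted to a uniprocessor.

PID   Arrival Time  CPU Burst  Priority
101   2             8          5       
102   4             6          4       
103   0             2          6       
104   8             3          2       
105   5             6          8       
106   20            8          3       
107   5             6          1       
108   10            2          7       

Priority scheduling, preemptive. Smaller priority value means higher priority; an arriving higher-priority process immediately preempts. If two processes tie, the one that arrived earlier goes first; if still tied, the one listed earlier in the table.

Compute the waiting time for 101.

23

Gantt: | 103 0-2 | 101 2-4 | 102 4-5 | 107 5-11 | 104 11-14 | 102 14-19 | 101 19-20 | 106 20-28 | 101 28-33 | 108 33-35 | 105 35-41 |
Completion: 101=33  102=19  103=2  104=14  105=41  106=28  107=11  108=35
Turnaround (C−A): 101=31  102=15  103=2  104=6  105=36  106=8  107=6  108=25
Waiting(101) = turnaround − burst = 31 − 8 = 23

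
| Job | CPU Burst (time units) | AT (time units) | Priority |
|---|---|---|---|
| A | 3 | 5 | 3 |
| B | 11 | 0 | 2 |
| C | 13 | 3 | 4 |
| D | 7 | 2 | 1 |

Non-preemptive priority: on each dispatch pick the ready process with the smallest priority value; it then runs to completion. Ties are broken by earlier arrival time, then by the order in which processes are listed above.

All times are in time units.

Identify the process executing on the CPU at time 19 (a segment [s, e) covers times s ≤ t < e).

Gantt: | B 0-11 | D 11-18 | A 18-21 | C 21-34 |
Completion: A=21  B=11  C=34  D=18
Turnaround (C−A): A=16  B=11  C=31  D=16

A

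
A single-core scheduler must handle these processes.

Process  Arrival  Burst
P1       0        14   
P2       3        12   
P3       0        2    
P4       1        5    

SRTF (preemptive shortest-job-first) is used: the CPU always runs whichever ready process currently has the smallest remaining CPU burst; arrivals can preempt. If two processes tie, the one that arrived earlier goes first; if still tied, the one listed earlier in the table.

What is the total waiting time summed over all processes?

24

Schedule: | P3 0-2 | P4 2-7 | P2 7-19 | P1 19-33 |
Completion: P1=33  P2=19  P3=2  P4=7
Waiting = turnaround − burst: P1=19, P2=4, P3=0, P4=1
Total waiting = 19 + 4 + 0 + 1 = 24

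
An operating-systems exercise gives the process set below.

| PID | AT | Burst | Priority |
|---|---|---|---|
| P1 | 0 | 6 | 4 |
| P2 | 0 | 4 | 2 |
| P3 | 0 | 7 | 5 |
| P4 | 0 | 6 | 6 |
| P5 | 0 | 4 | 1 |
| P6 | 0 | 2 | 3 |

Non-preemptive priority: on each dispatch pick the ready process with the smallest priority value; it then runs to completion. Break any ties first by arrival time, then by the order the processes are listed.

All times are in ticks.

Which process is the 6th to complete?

Schedule: | P5 0-4 | P2 4-8 | P6 8-10 | P1 10-16 | P3 16-23 | P4 23-29 |
Completion: P1=16  P2=8  P3=23  P4=29  P5=4  P6=10
Turnaround (C−A): P1=16  P2=8  P3=23  P4=29  P5=4  P6=10
Finish order: P5 → P2 → P6 → P1 → P3 → P4

P4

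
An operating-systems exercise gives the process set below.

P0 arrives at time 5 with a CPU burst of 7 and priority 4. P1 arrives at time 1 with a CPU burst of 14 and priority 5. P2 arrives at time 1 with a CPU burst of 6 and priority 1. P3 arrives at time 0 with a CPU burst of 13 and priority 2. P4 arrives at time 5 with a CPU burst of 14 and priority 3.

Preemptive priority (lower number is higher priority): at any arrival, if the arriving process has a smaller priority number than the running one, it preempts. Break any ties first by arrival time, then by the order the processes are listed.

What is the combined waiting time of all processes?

Schedule: | P3 0-1 | P2 1-7 | P3 7-19 | P4 19-33 | P0 33-40 | P1 40-54 |
Completion: P0=40  P1=54  P2=7  P3=19  P4=33
Turnaround (C−A): P0=35  P1=53  P2=6  P3=19  P4=28
Waiting = turnaround − burst: P0=28, P1=39, P2=0, P3=6, P4=14
Total waiting = 28 + 39 + 0 + 6 + 14 = 87

87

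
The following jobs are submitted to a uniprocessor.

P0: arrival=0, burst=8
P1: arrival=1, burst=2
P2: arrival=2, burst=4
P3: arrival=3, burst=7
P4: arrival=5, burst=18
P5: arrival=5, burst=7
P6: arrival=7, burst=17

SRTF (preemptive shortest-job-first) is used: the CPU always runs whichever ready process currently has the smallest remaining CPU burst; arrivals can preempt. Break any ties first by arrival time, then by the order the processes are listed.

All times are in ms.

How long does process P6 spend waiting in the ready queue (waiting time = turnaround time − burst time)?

Gantt: | P0 0-1 | P1 1-3 | P2 3-7 | P0 7-14 | P3 14-21 | P5 21-28 | P6 28-45 | P4 45-63 |
Completion: P0=14  P1=3  P2=7  P3=21  P4=63  P5=28  P6=45
Waiting(P6) = turnaround − burst = 38 − 17 = 21

21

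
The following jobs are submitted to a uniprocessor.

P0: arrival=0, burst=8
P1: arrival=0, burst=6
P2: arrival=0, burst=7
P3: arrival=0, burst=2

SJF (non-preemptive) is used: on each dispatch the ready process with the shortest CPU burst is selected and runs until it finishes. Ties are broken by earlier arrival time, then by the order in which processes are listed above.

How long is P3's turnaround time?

2

Schedule: | P3 0-2 | P1 2-8 | P2 8-15 | P0 15-23 |
Completion: P0=23  P1=8  P2=15  P3=2
Turnaround (C−A): P0=23  P1=8  P2=15  P3=2
Turnaround(P3) = completion − arrival = 2 − 0 = 2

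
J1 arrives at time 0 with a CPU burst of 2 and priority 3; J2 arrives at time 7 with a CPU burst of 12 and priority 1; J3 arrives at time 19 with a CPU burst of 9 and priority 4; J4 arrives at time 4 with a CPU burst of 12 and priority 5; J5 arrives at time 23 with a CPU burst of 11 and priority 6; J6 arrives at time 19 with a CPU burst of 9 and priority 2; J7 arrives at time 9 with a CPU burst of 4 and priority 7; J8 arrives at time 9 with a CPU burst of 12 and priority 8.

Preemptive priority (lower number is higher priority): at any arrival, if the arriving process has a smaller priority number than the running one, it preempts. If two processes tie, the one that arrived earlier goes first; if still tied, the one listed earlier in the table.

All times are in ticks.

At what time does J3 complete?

37

Schedule: | J1 0-2 | idle 2-4 | J4 4-7 | J2 7-19 | J6 19-28 | J3 28-37 | J4 37-46 | J5 46-57 | J7 57-61 | J8 61-73 |
Completion: J1=2  J2=19  J3=37  J4=46  J5=57  J6=28  J7=61  J8=73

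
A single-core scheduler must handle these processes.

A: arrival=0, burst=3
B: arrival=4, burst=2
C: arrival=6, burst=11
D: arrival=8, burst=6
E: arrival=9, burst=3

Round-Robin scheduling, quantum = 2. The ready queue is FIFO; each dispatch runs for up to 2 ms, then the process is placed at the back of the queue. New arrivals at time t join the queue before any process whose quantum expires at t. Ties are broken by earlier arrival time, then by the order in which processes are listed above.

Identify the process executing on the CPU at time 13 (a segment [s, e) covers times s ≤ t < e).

E

Schedule: | A 0-3 | idle 3-4 | B 4-6 | C 6-8 | D 8-10 | C 10-12 | E 12-14 | D 14-16 | C 16-18 | E 18-19 | D 19-21 | C 21-26 |
Completion: A=3  B=6  C=26  D=21  E=19
Turnaround (C−A): A=3  B=2  C=20  D=13  E=10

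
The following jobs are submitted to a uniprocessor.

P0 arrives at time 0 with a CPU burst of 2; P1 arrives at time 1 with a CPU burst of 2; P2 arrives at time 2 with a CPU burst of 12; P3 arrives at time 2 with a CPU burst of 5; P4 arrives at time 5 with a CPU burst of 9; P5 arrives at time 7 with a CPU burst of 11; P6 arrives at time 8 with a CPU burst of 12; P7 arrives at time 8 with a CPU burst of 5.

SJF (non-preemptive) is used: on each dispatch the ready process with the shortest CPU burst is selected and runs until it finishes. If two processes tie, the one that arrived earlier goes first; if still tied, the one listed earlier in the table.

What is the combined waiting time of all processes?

99

Schedule: | P0 0-2 | P1 2-4 | P3 4-9 | P7 9-14 | P4 14-23 | P5 23-34 | P2 34-46 | P6 46-58 |
Completion: P0=2  P1=4  P2=46  P3=9  P4=23  P5=34  P6=58  P7=14
Waiting = turnaround − burst: P0=0, P1=1, P2=32, P3=2, P4=9, P5=16, P6=38, P7=1
Total waiting = 0 + 1 + 32 + 2 + 9 + 16 + 38 + 1 = 99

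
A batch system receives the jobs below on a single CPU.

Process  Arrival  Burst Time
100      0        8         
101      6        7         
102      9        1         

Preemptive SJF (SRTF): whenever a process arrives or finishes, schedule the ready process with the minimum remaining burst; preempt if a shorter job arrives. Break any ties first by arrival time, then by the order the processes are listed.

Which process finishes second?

Timeline: | 100 0-8 | 101 8-9 | 102 9-10 | 101 10-16 |
Completion: 100=8  101=16  102=10
Finish order: 100 → 102 → 101

102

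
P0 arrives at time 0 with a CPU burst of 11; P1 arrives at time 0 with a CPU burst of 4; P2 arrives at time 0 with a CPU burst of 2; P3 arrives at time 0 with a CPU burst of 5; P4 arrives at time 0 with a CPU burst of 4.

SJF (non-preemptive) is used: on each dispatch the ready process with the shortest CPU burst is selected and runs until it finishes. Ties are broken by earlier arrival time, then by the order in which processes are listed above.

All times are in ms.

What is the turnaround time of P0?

Timeline: | P2 0-2 | P1 2-6 | P4 6-10 | P3 10-15 | P0 15-26 |
Completion: P0=26  P1=6  P2=2  P3=15  P4=10
Turnaround (C−A): P0=26  P1=6  P2=2  P3=15  P4=10
Turnaround(P0) = completion − arrival = 26 − 0 = 26

26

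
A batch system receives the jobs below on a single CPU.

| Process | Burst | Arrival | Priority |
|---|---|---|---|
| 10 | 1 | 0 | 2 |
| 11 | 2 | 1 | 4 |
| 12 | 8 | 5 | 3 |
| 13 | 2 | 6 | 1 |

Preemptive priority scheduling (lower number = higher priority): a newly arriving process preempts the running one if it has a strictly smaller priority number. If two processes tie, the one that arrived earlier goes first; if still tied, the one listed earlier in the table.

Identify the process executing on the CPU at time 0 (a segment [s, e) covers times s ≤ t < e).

10

Timeline: | 10 0-1 | 11 1-3 | idle 3-5 | 12 5-6 | 13 6-8 | 12 8-15 |
Completion: 10=1  11=3  12=15  13=8
Turnaround (C−A): 10=1  11=2  12=10  13=2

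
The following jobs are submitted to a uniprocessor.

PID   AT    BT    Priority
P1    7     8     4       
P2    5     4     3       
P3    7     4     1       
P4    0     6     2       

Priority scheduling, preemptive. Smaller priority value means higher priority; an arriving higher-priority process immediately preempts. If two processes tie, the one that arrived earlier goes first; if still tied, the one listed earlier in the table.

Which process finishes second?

P3

Timeline: | P4 0-6 | P2 6-7 | P3 7-11 | P2 11-14 | P1 14-22 |
Completion: P1=22  P2=14  P3=11  P4=6
Finish order: P4 → P3 → P2 → P1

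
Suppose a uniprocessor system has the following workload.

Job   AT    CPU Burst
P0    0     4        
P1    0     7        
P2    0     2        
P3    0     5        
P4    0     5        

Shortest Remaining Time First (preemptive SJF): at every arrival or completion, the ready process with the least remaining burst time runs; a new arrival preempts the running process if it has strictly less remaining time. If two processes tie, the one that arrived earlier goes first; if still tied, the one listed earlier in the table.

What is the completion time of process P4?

16

Gantt: | P2 0-2 | P0 2-6 | P3 6-11 | P4 11-16 | P1 16-23 |
Completion: P0=6  P1=23  P2=2  P3=11  P4=16
Turnaround (C−A): P0=6  P1=23  P2=2  P3=11  P4=16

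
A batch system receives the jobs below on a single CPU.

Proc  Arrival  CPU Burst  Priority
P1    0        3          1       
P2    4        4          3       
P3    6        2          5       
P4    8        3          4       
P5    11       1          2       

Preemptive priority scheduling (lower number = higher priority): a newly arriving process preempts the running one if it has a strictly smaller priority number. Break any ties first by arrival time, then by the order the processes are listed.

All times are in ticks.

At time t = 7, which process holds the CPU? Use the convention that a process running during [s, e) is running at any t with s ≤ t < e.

P2

Schedule: | P1 0-3 | idle 3-4 | P2 4-8 | P4 8-11 | P5 11-12 | P3 12-14 |
Completion: P1=3  P2=8  P3=14  P4=11  P5=12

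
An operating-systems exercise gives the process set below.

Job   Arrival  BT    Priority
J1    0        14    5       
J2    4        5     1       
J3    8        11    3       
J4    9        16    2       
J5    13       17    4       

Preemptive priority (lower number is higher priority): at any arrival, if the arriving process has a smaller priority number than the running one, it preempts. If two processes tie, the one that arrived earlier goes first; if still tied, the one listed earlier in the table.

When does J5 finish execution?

Timeline: | J1 0-4 | J2 4-9 | J4 9-25 | J3 25-36 | J5 36-53 | J1 53-63 |
Completion: J1=63  J2=9  J3=36  J4=25  J5=53
Turnaround (C−A): J1=63  J2=5  J3=28  J4=16  J5=40

53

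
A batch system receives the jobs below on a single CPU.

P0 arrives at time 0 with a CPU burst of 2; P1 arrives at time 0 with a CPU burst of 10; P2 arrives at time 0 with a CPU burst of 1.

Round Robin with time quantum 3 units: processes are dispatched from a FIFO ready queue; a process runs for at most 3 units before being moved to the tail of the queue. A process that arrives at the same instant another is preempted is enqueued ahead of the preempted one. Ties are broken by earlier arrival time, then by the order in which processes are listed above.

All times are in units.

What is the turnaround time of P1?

13

Timeline: | P0 0-2 | P1 2-5 | P2 5-6 | P1 6-13 |
Completion: P0=2  P1=13  P2=6
Turnaround (C−A): P0=2  P1=13  P2=6
Turnaround(P1) = completion − arrival = 13 − 0 = 13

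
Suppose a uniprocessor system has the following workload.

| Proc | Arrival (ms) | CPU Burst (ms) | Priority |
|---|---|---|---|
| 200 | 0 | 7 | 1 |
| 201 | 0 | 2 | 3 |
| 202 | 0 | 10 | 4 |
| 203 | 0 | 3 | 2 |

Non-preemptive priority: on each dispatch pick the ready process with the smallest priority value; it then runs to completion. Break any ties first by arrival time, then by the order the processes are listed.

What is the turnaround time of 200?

Schedule: | 200 0-7 | 203 7-10 | 201 10-12 | 202 12-22 |
Completion: 200=7  201=12  202=22  203=10
Turnaround (C−A): 200=7  201=12  202=22  203=10
Turnaround(200) = completion − arrival = 7 − 0 = 7

7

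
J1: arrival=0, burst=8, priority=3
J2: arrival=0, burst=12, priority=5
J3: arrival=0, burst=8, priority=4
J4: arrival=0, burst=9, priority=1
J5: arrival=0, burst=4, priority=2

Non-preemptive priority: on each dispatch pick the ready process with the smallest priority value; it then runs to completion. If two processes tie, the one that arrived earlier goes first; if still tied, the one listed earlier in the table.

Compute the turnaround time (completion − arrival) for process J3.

29

Gantt: | J4 0-9 | J5 9-13 | J1 13-21 | J3 21-29 | J2 29-41 |
Completion: J1=21  J2=41  J3=29  J4=9  J5=13
Turnaround (C−A): J1=21  J2=41  J3=29  J4=9  J5=13
Turnaround(J3) = completion − arrival = 29 − 0 = 29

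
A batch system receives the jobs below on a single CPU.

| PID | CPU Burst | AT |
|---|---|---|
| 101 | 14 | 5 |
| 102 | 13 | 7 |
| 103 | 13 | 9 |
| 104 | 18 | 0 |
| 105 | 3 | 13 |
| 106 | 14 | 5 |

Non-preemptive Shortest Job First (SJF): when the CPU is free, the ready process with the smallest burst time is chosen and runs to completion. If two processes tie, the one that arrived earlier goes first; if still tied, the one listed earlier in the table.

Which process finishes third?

Schedule: | 104 0-18 | 105 18-21 | 102 21-34 | 103 34-47 | 101 47-61 | 106 61-75 |
Completion: 101=61  102=34  103=47  104=18  105=21  106=75
Turnaround (C−A): 101=56  102=27  103=38  104=18  105=8  106=70
Finish order: 104 → 105 → 102 → 103 → 101 → 106

102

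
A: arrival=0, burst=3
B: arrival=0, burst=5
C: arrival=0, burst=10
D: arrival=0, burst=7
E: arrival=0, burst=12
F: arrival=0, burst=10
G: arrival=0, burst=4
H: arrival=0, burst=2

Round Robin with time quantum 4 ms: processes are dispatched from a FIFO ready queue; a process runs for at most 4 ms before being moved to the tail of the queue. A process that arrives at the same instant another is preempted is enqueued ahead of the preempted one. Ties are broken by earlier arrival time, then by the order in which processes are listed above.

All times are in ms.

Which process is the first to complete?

Gantt: | A 0-3 | B 3-7 | C 7-11 | D 11-15 | E 15-19 | F 19-23 | G 23-27 | H 27-29 | B 29-30 | C 30-34 | D 34-37 | E 37-41 | F 41-45 | C 45-47 | E 47-51 | F 51-53 |
Completion: A=3  B=30  C=47  D=37  E=51  F=53  G=27  H=29
Turnaround (C−A): A=3  B=30  C=47  D=37  E=51  F=53  G=27  H=29
Finish order: A → G → H → B → D → C → E → F

A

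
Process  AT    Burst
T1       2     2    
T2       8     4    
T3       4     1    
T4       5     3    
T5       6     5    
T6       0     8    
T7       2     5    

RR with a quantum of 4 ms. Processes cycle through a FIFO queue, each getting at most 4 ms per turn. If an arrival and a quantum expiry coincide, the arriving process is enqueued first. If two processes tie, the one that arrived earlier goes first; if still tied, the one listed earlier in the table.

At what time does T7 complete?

Gantt: | T6 0-4 | T1 4-6 | T7 6-10 | T3 10-11 | T6 11-15 | T4 15-18 | T5 18-22 | T2 22-26 | T7 26-27 | T5 27-28 |
Completion: T1=6  T2=26  T3=11  T4=18  T5=28  T6=15  T7=27
Turnaround (C−A): T1=4  T2=18  T3=7  T4=13  T5=22  T6=15  T7=25

27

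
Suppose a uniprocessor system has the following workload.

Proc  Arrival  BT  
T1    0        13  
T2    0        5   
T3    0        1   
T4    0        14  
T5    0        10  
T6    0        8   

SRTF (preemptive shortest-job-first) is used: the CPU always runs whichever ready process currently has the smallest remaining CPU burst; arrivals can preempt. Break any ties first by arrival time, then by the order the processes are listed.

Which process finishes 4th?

Gantt: | T3 0-1 | T2 1-6 | T6 6-14 | T5 14-24 | T1 24-37 | T4 37-51 |
Completion: T1=37  T2=6  T3=1  T4=51  T5=24  T6=14
Finish order: T3 → T2 → T6 → T5 → T1 → T4

T5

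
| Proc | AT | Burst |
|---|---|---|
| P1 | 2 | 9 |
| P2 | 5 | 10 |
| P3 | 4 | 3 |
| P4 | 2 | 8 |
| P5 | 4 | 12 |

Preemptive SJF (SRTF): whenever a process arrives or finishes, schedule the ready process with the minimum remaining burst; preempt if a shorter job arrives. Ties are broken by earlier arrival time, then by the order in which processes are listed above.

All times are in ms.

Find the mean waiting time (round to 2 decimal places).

Gantt: | idle 0-2 | P4 2-4 | P3 4-7 | P4 7-13 | P1 13-22 | P2 22-32 | P5 32-44 |
Completion: P1=22  P2=32  P3=7  P4=13  P5=44
Turnaround (C−A): P1=20  P2=27  P3=3  P4=11  P5=40
Waiting times: P1=11, P2=17, P3=0, P4=3, P5=28
Average waiting = (11+17+0+3+28) / 5 = 59/5 = 11.80

11.80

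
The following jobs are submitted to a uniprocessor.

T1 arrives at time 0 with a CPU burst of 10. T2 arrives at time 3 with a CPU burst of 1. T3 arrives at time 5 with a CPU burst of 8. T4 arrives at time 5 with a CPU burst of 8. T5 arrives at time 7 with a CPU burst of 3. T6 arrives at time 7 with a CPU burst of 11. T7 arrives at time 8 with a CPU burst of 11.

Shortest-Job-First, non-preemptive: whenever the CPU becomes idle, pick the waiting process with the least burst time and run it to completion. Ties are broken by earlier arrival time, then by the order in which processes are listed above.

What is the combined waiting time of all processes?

93

Timeline: | T1 0-10 | T2 10-11 | T5 11-14 | T3 14-22 | T4 22-30 | T6 30-41 | T7 41-52 |
Completion: T1=10  T2=11  T3=22  T4=30  T5=14  T6=41  T7=52
Waiting = turnaround − burst: T1=0, T2=7, T3=9, T4=17, T5=4, T6=23, T7=33
Total waiting = 0 + 7 + 9 + 17 + 4 + 23 + 33 = 93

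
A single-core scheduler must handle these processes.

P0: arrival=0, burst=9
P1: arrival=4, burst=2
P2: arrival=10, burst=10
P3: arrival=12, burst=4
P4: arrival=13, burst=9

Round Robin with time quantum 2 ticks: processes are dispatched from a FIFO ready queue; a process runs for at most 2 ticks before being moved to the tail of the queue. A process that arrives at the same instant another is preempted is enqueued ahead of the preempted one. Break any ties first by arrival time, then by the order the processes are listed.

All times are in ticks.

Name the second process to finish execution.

P0

Timeline: | P0 0-4 | P1 4-6 | P0 6-10 | P2 10-12 | P0 12-13 | P3 13-15 | P2 15-17 | P4 17-19 | P3 19-21 | P2 21-23 | P4 23-25 | P2 25-27 | P4 27-29 | P2 29-31 | P4 31-34 |
Completion: P0=13  P1=6  P2=31  P3=21  P4=34
Turnaround (C−A): P0=13  P1=2  P2=21  P3=9  P4=21
Finish order: P1 → P0 → P3 → P2 → P4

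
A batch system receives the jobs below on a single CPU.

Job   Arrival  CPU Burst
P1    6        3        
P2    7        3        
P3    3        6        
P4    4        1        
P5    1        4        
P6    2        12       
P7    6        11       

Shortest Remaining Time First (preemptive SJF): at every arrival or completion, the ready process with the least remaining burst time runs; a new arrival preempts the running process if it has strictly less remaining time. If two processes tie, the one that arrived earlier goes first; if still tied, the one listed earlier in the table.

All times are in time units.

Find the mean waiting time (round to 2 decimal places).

7.29

Gantt: | idle 0-1 | P5 1-5 | P4 5-6 | P1 6-9 | P2 9-12 | P3 12-18 | P7 18-29 | P6 29-41 |
Completion: P1=9  P2=12  P3=18  P4=6  P5=5  P6=41  P7=29
Turnaround (C−A): P1=3  P2=5  P3=15  P4=2  P5=4  P6=39  P7=23
Waiting times: P1=0, P2=2, P3=9, P4=1, P5=0, P6=27, P7=12
Average waiting = (0+2+9+1+0+27+12) / 7 = 51/7 = 7.29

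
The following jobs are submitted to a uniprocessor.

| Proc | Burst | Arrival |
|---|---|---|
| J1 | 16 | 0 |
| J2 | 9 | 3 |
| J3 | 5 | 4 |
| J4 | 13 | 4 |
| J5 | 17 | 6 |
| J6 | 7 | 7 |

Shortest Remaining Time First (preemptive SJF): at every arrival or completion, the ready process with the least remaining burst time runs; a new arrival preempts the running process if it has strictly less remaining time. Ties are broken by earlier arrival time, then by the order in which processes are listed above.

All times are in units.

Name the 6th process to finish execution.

J5

Schedule: | J1 0-3 | J2 3-4 | J3 4-9 | J6 9-16 | J2 16-24 | J1 24-37 | J4 37-50 | J5 50-67 |
Completion: J1=37  J2=24  J3=9  J4=50  J5=67  J6=16
Turnaround (C−A): J1=37  J2=21  J3=5  J4=46  J5=61  J6=9
Finish order: J3 → J6 → J2 → J1 → J4 → J5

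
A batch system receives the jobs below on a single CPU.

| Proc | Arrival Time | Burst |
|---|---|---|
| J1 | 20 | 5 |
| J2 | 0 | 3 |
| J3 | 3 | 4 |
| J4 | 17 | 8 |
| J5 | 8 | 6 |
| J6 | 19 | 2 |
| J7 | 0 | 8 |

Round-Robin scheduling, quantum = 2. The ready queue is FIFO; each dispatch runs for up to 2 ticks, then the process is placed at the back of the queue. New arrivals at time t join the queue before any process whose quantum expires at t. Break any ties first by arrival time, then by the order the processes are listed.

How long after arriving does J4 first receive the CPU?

2

Gantt: | J2 0-2 | J7 2-4 | J2 4-5 | J3 5-7 | J7 7-9 | J3 9-11 | J5 11-13 | J7 13-15 | J5 15-17 | J7 17-19 | J4 19-21 | J5 21-23 | J6 23-25 | J1 25-27 | J4 27-29 | J1 29-31 | J4 31-33 | J1 33-34 | J4 34-36 |
Completion: J1=34  J2=5  J3=11  J4=36  J5=23  J6=25  J7=19
Turnaround (C−A): J1=14  J2=5  J3=8  J4=19  J5=15  J6=6  J7=19
Response(J4) = first start − arrival = 19 − 17 = 2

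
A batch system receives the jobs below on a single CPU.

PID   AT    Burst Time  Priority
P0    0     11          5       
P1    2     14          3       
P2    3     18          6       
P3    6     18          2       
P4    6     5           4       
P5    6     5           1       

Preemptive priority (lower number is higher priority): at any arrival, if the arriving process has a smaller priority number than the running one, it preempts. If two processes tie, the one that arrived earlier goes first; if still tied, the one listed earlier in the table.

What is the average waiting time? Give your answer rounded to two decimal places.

25.50

Schedule: | P0 0-2 | P1 2-6 | P5 6-11 | P3 11-29 | P1 29-39 | P4 39-44 | P0 44-53 | P2 53-71 |
Completion: P0=53  P1=39  P2=71  P3=29  P4=44  P5=11
Turnaround (C−A): P0=53  P1=37  P2=68  P3=23  P4=38  P5=5
Waiting times: P0=42, P1=23, P2=50, P3=5, P4=33, P5=0
Average waiting = (42+23+50+5+33+0) / 6 = 153/6 = 25.50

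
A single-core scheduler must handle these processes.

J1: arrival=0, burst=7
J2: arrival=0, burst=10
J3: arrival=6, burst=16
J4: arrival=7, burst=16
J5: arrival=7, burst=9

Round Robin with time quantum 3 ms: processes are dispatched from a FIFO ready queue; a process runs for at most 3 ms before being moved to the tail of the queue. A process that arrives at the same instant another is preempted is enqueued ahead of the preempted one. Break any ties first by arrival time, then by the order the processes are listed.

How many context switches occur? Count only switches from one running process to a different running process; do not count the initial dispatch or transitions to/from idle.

Timeline: | J1 0-3 | J2 3-6 | J1 6-9 | J3 9-12 | J2 12-15 | J4 15-18 | J5 18-21 | J1 21-22 | J3 22-25 | J2 25-28 | J4 28-31 | J5 31-34 | J3 34-37 | J2 37-38 | J4 38-41 | J5 41-44 | J3 44-47 | J4 47-50 | J3 50-53 | J4 53-56 | J3 56-57 | J4 57-58 |
Completion: J1=22  J2=38  J3=57  J4=58  J5=44

21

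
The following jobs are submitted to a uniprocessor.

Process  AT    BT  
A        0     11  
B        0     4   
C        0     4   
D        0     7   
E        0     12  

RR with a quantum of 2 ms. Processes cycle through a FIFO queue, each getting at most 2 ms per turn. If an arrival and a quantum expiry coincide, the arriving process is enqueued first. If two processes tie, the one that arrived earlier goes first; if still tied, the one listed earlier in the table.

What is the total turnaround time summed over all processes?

Schedule: | A 0-2 | B 2-4 | C 4-6 | D 6-8 | E 8-10 | A 10-12 | B 12-14 | C 14-16 | D 16-18 | E 18-20 | A 20-22 | D 22-24 | E 24-26 | A 26-28 | D 28-29 | E 29-31 | A 31-33 | E 33-35 | A 35-36 | E 36-38 |
Completion: A=36  B=14  C=16  D=29  E=38
Turnaround = completion − arrival: A=36, B=14, C=16, D=29, E=38
Total turnaround = 36 + 14 + 16 + 29 + 38 = 133

133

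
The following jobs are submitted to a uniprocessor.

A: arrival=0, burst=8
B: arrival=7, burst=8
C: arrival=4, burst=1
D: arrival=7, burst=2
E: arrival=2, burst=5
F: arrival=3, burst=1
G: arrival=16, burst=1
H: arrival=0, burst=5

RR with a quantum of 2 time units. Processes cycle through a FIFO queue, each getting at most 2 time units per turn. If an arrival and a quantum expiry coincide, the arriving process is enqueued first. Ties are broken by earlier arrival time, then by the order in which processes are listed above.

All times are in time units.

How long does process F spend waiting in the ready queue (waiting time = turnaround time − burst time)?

Schedule: | A 0-2 | H 2-4 | E 4-6 | A 6-8 | F 8-9 | C 9-10 | H 10-12 | E 12-14 | B 14-16 | D 16-18 | A 18-20 | H 20-21 | E 21-22 | G 22-23 | B 23-25 | A 25-27 | B 27-31 |
Completion: A=27  B=31  C=10  D=18  E=22  F=9  G=23  H=21
Turnaround (C−A): A=27  B=24  C=6  D=11  E=20  F=6  G=7  H=21
Waiting(F) = turnaround − burst = 6 − 1 = 5

5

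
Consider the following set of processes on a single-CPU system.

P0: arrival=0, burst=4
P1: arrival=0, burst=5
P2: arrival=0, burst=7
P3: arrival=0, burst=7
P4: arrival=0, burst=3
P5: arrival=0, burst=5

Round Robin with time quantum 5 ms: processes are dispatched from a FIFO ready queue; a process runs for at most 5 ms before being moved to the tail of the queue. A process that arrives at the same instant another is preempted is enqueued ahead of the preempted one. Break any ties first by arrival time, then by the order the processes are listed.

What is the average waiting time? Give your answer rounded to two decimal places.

15.17

Timeline: | P0 0-4 | P1 4-9 | P2 9-14 | P3 14-19 | P4 19-22 | P5 22-27 | P2 27-29 | P3 29-31 |
Completion: P0=4  P1=9  P2=29  P3=31  P4=22  P5=27
Waiting times: P0=0, P1=4, P2=22, P3=24, P4=19, P5=22
Average waiting = (0+4+22+24+19+22) / 6 = 91/6 = 15.17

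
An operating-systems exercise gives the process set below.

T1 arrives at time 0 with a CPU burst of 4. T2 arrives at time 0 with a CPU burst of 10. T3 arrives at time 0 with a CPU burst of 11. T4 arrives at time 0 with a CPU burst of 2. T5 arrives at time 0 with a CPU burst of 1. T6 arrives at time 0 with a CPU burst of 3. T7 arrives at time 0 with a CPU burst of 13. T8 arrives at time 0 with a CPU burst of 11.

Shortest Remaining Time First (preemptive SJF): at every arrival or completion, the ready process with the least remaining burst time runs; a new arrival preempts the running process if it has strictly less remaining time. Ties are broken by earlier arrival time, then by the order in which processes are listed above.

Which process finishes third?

T6

Gantt: | T5 0-1 | T4 1-3 | T6 3-6 | T1 6-10 | T2 10-20 | T3 20-31 | T8 31-42 | T7 42-55 |
Completion: T1=10  T2=20  T3=31  T4=3  T5=1  T6=6  T7=55  T8=42
Turnaround (C−A): T1=10  T2=20  T3=31  T4=3  T5=1  T6=6  T7=55  T8=42
Finish order: T5 → T4 → T6 → T1 → T2 → T3 → T8 → T7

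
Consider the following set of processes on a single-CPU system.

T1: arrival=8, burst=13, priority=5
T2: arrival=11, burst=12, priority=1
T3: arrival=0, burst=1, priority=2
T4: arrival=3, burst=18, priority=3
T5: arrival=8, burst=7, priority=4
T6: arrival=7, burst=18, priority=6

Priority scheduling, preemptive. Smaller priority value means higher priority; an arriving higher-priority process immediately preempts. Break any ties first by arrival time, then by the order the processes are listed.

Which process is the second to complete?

Gantt: | T3 0-1 | idle 1-3 | T4 3-11 | T2 11-23 | T4 23-33 | T5 33-40 | T1 40-53 | T6 53-71 |
Completion: T1=53  T2=23  T3=1  T4=33  T5=40  T6=71
Finish order: T3 → T2 → T4 → T5 → T1 → T6

T2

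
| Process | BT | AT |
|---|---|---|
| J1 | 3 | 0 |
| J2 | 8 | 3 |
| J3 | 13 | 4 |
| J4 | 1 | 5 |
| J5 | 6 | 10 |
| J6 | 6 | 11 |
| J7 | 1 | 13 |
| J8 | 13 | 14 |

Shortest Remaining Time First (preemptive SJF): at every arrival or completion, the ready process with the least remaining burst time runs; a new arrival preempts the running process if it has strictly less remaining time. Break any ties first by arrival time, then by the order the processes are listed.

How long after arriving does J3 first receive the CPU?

21

Timeline: | J1 0-3 | J2 3-5 | J4 5-6 | J2 6-12 | J5 12-13 | J7 13-14 | J5 14-19 | J6 19-25 | J3 25-38 | J8 38-51 |
Completion: J1=3  J2=12  J3=38  J4=6  J5=19  J6=25  J7=14  J8=51
Response(J3) = first start − arrival = 25 − 4 = 21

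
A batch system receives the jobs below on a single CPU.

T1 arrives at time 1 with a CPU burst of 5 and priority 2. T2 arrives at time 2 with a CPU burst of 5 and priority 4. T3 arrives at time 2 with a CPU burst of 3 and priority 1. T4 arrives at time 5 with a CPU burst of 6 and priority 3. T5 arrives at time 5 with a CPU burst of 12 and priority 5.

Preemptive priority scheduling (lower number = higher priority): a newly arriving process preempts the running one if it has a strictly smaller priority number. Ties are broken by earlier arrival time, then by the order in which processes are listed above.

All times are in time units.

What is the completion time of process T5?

32

Timeline: | idle 0-1 | T1 1-2 | T3 2-5 | T1 5-9 | T4 9-15 | T2 15-20 | T5 20-32 |
Completion: T1=9  T2=20  T3=5  T4=15  T5=32
Turnaround (C−A): T1=8  T2=18  T3=3  T4=10  T5=27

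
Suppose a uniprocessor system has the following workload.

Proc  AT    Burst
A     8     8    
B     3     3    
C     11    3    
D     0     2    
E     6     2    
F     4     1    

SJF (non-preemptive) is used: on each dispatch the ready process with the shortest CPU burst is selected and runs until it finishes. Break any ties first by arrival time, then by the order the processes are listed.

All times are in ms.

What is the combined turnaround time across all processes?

Timeline: | D 0-2 | idle 2-3 | B 3-6 | F 6-7 | E 7-9 | A 9-17 | C 17-20 |
Completion: A=17  B=6  C=20  D=2  E=9  F=7
Turnaround (C−A): A=9  B=3  C=9  D=2  E=3  F=3
Turnaround = completion − arrival: A=9, B=3, C=9, D=2, E=3, F=3
Total turnaround = 9 + 3 + 9 + 2 + 3 + 3 = 29

29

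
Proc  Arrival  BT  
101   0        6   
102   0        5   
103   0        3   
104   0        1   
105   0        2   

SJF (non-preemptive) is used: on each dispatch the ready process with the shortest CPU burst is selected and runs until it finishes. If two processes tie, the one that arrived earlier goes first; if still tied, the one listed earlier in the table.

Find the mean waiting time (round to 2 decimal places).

4.20

Schedule: | 104 0-1 | 105 1-3 | 103 3-6 | 102 6-11 | 101 11-17 |
Completion: 101=17  102=11  103=6  104=1  105=3
Waiting times: 101=11, 102=6, 103=3, 104=0, 105=1
Average waiting = (11+6+3+0+1) / 5 = 21/5 = 4.20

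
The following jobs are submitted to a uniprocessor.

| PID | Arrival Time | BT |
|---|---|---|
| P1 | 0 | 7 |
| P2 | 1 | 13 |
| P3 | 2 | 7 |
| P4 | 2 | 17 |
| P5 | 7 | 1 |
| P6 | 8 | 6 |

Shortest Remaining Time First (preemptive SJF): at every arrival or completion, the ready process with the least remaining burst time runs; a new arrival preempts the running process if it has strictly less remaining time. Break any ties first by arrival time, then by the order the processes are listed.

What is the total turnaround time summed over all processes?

Timeline: | P1 0-7 | P5 7-8 | P6 8-14 | P3 14-21 | P2 21-34 | P4 34-51 |
Completion: P1=7  P2=34  P3=21  P4=51  P5=8  P6=14
Turnaround = completion − arrival: P1=7, P2=33, P3=19, P4=49, P5=1, P6=6
Total turnaround = 7 + 33 + 19 + 49 + 1 + 6 = 115

115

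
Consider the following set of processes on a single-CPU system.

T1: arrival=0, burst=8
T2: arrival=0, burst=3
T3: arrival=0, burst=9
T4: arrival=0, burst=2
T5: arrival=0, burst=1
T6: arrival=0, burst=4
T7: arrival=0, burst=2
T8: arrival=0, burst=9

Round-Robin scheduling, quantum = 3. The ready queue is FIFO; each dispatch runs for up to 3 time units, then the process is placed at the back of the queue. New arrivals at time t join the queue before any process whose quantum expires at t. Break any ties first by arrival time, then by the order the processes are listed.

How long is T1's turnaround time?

Timeline: | T1 0-3 | T2 3-6 | T3 6-9 | T4 9-11 | T5 11-12 | T6 12-15 | T7 15-17 | T8 17-20 | T1 20-23 | T3 23-26 | T6 26-27 | T8 27-30 | T1 30-32 | T3 32-35 | T8 35-38 |
Completion: T1=32  T2=6  T3=35  T4=11  T5=12  T6=27  T7=17  T8=38
Turnaround(T1) = completion − arrival = 32 − 0 = 32

32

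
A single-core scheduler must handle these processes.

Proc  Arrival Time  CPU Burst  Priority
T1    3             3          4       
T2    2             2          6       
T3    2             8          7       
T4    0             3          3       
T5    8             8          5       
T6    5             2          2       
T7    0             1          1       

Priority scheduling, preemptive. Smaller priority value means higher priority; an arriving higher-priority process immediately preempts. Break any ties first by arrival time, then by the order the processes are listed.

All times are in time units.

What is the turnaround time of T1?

Gantt: | T7 0-1 | T4 1-4 | T1 4-5 | T6 5-7 | T1 7-9 | T5 9-17 | T2 17-19 | T3 19-27 |
Completion: T1=9  T2=19  T3=27  T4=4  T5=17  T6=7  T7=1
Turnaround(T1) = completion − arrival = 9 − 3 = 6

6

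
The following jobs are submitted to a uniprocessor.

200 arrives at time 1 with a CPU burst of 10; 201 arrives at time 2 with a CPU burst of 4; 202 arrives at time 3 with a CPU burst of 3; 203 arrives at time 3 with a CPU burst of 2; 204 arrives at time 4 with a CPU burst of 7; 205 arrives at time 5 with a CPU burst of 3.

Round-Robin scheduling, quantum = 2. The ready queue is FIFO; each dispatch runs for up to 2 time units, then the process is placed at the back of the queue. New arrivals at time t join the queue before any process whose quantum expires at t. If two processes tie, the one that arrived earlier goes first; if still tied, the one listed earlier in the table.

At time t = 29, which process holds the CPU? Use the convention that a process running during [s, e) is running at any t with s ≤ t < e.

Schedule: | idle 0-1 | 200 1-3 | 201 3-5 | 202 5-7 | 203 7-9 | 200 9-11 | 204 11-13 | 205 13-15 | 201 15-17 | 202 17-18 | 200 18-20 | 204 20-22 | 205 22-23 | 200 23-25 | 204 25-27 | 200 27-29 | 204 29-30 |
Completion: 200=29  201=17  202=18  203=9  204=30  205=23

204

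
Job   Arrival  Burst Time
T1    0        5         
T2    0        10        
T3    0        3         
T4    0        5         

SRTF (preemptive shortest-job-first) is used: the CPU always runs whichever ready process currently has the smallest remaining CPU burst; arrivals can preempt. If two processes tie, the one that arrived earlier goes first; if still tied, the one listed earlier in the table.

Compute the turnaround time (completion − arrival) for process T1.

Gantt: | T3 0-3 | T1 3-8 | T4 8-13 | T2 13-23 |
Completion: T1=8  T2=23  T3=3  T4=13
Turnaround(T1) = completion − arrival = 8 − 0 = 8

8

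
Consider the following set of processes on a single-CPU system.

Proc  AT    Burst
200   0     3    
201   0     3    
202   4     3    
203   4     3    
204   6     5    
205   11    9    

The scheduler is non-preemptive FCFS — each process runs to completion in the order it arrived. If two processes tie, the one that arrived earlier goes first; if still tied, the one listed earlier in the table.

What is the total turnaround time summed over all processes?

Gantt: | 200 0-3 | 201 3-6 | 202 6-9 | 203 9-12 | 204 12-17 | 205 17-26 |
Completion: 200=3  201=6  202=9  203=12  204=17  205=26
Turnaround = completion − arrival: 200=3, 201=6, 202=5, 203=8, 204=11, 205=15
Total turnaround = 3 + 6 + 5 + 8 + 11 + 15 = 48

48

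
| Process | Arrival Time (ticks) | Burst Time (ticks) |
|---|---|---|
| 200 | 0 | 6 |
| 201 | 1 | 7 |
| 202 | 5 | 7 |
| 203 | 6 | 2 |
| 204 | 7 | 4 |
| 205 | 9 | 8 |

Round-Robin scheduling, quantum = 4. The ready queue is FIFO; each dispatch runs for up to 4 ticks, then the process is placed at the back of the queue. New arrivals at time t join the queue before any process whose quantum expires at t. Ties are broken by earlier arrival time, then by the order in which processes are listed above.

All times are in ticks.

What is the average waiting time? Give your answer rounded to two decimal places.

11.83

Schedule: | 200 0-4 | 201 4-8 | 200 8-10 | 202 10-14 | 203 14-16 | 204 16-20 | 201 20-23 | 205 23-27 | 202 27-30 | 205 30-34 |
Completion: 200=10  201=23  202=30  203=16  204=20  205=34
Turnaround (C−A): 200=10  201=22  202=25  203=10  204=13  205=25
Waiting times: 200=4, 201=15, 202=18, 203=8, 204=9, 205=17
Average waiting = (4+15+18+8+9+17) / 6 = 71/6 = 11.83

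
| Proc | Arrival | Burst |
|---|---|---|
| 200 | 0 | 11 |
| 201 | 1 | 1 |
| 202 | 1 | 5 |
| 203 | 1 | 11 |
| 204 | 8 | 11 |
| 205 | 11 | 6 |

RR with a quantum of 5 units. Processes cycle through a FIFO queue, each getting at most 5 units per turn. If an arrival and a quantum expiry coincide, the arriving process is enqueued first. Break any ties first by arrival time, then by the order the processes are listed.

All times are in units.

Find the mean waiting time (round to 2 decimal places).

19.83

Gantt: | 200 0-5 | 201 5-6 | 202 6-11 | 203 11-16 | 200 16-21 | 204 21-26 | 205 26-31 | 203 31-36 | 200 36-37 | 204 37-42 | 205 42-43 | 203 43-44 | 204 44-45 |
Completion: 200=37  201=6  202=11  203=44  204=45  205=43
Waiting times: 200=26, 201=4, 202=5, 203=32, 204=26, 205=26
Average waiting = (26+4+5+32+26+26) / 6 = 119/6 = 19.83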